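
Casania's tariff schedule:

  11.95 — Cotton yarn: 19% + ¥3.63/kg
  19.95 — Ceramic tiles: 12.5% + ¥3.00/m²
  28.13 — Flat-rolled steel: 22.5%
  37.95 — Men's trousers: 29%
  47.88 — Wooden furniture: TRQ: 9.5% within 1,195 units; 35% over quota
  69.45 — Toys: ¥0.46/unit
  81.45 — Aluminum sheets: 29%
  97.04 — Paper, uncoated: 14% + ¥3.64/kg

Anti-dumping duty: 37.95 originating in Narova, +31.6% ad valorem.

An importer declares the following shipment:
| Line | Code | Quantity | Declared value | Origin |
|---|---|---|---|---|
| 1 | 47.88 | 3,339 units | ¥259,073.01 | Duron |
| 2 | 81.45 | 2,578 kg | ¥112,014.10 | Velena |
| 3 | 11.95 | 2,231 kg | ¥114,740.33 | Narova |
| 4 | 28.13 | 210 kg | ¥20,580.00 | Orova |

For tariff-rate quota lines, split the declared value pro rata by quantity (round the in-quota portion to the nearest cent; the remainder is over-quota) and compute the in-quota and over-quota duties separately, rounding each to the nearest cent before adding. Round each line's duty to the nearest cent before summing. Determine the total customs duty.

¥134,045.72

Line 1 (47.88, Duron, 3,339 units, ¥259,073.01):
Code 47.88 is under a tariff-rate quota (threshold 1,195 units). In-quota: 1,195 units at 9.5%; over-quota: 2,144 units at 35%.
Pro-rata value split: in-quota = ¥259,073.01 × 1,195/3,339 = ¥92,720.05; over-quota = ¥259,073.01 − ¥92,720.05 = ¥166,352.96.
In-quota duty = ¥92,720.05 × 9.5% = ¥8,808.40. Over-quota duty = ¥166,352.96 × 35% = ¥58,223.54.
Line duty = ¥8,808.40 + ¥58,223.54 = ¥67,031.94.
Line 2 (81.45, Velena, 2,578 kg, ¥112,014.10):
Base rate for 81.45 is 29%.
Duty = ¥112,014.10 × 29% = ¥32,484.09.
Line 3 (11.95, Narova, 2,231 kg, ¥114,740.33):
Base rate for 11.95 is 19% + ¥3.63/kg.
Duty = ¥114,740.33 × 19% + 2,231 × ¥3.63 = ¥29,899.19.
Line 4 (28.13, Orova, 210 kg, ¥20,580.00):
Base rate for 28.13 is 22.5%.
Duty = ¥20,580.00 × 22.5% = ¥4,630.50.
Total = ¥67,031.94 + ¥32,484.09 + ¥29,899.19 + ¥4,630.50 = ¥134,045.72.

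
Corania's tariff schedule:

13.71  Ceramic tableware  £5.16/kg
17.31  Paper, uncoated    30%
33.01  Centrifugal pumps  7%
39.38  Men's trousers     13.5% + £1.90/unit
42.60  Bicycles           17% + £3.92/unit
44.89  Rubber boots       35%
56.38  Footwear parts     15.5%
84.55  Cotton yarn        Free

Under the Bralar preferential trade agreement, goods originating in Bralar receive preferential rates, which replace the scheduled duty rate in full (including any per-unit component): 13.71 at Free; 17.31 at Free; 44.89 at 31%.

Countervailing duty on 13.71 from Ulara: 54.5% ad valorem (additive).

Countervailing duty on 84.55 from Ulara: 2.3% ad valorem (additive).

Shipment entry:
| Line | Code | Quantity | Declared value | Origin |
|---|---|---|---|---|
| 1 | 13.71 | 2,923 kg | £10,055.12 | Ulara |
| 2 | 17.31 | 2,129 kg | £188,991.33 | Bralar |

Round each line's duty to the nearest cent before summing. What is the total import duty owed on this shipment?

Line 1 (13.71, Ulara, 2,923 kg, £10,055.12):
Base rate for 13.71 is £5.16/kg.
13.71 has an FTA preferential rate, but origin Ulara is not Bralar; base rate stands.
Additional duty on 13.71 from Ulara: +54.5% ad valorem. Applied ad valorem rate = 54.5%.
Duty = £10,055.12 × 54.5% + 2,923 × £5.16 = £20,562.72.
Line 2 (17.31, Bralar, 2,129 kg, £188,991.33):
Base rate for 17.31 is 30%.
Origin Bralar qualifies under the Corania–Bralar agreement and 17.31 is covered: preferential rate Free applies instead.
Duty = £188,991.33 × 0% = £0.00.
Total = £20,562.72 + £0.00 = £20,562.72.

£20,562.72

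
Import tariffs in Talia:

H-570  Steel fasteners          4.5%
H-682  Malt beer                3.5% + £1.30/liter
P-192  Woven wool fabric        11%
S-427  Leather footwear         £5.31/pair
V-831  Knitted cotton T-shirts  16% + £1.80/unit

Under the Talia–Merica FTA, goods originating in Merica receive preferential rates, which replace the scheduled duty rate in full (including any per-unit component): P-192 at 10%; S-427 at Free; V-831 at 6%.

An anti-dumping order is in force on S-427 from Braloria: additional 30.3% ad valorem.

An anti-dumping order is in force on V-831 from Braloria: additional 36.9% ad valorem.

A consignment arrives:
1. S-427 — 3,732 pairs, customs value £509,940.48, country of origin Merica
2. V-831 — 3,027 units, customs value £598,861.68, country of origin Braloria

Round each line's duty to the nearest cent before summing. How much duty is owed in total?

Line 1 (S-427, Merica, 3,732 pairs, £509,940.48):
Base rate for S-427 is £5.31/pair.
Origin Merica qualifies under the Talia–Merica agreement and S-427 is covered: preferential rate Free applies instead.
The additional-duty order on S-427 targets Braloria, not Merica; it does not apply.
Duty = £509,940.48 × 0% = £0.00.
Line 2 (V-831, Braloria, 3,027 units, £598,861.68):
Base rate for V-831 is 16% + £1.80/unit.
V-831 has an FTA preferential rate, but origin Braloria is not Merica; base rate stands.
Additional duty on V-831 from Braloria: +36.9%. Applied ad valorem rate: 16% + 36.9% = 52.9%.
Duty = £598,861.68 × 52.9% + 3,027 × £1.80 = £322,246.43.
Total = £0.00 + £322,246.43 = £322,246.43.

£322,246.43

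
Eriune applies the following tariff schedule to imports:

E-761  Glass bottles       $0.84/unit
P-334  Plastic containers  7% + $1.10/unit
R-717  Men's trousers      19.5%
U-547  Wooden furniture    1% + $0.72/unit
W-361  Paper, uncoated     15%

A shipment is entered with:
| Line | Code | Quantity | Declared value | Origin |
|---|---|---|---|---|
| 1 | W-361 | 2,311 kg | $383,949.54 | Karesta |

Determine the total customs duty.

Line 1 (W-361, Karesta, 2,311 kg, $383,949.54):
Base rate for W-361 is 15%.
Duty = $383,949.54 × 15% = $57,592.43.

$57,592.43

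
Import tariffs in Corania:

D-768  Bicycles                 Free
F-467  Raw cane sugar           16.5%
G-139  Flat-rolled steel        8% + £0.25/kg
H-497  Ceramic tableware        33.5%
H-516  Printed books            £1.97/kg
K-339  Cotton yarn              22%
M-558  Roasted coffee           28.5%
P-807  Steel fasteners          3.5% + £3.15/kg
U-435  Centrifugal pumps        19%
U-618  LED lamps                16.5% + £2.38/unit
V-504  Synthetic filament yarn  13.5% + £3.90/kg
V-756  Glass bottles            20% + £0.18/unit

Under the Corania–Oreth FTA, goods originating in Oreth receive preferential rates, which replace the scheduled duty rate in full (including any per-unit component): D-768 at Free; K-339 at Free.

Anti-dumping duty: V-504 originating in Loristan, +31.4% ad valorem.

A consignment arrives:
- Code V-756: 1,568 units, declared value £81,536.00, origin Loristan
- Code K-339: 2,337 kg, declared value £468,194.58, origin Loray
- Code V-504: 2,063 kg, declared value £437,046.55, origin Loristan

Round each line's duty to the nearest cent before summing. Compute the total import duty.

Line 1 (V-756, Loristan, 1,568 units, £81,536.00):
Base rate for V-756 is 20% + £0.18/unit.
Duty = £81,536.00 × 20% + 1,568 × £0.18 = £16,589.44.
Line 2 (K-339, Loray, 2,337 kg, £468,194.58):
Base rate for K-339 is 22%.
K-339 has an FTA preferential rate, but origin Loray is not Oreth; base rate stands.
Duty = £468,194.58 × 22% = £103,002.81.
Line 3 (V-504, Loristan, 2,063 kg, £437,046.55):
Base rate for V-504 is 13.5% + £3.90/kg.
Additional duty on V-504 from Loristan: +31.4%. Applied ad valorem rate: 13.5% + 31.4% = 44.9%.
Duty = £437,046.55 × 44.9% + 2,063 × £3.90 = £204,279.60.
Total = £16,589.44 + £103,002.81 + £204,279.60 = £323,871.85.

£323,871.85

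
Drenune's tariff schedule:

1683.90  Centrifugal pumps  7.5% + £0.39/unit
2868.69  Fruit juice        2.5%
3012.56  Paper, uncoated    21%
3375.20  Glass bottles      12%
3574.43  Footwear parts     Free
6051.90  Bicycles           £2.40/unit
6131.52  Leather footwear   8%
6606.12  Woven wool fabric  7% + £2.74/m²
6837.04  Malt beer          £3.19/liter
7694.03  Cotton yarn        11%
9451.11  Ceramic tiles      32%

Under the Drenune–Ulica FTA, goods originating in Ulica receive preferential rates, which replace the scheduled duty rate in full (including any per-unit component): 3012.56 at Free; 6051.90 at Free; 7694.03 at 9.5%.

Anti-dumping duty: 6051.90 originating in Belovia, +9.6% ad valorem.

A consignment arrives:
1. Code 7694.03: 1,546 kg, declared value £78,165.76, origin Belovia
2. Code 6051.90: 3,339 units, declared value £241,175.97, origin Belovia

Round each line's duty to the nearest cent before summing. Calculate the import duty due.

Line 1 (7694.03, Belovia, 1,546 kg, £78,165.76):
Base rate for 7694.03 is 11%.
7694.03 has an FTA preferential rate, but origin Belovia is not Ulica; base rate stands.
Duty = £78,165.76 × 11% = £8,598.23.
Line 2 (6051.90, Belovia, 3,339 units, £241,175.97):
Base rate for 6051.90 is £2.40/unit.
6051.90 has an FTA preferential rate, but origin Belovia is not Ulica; base rate stands.
Additional duty on 6051.90 from Belovia: +9.6% ad valorem. Applied ad valorem rate = 9.6%.
Duty = £241,175.97 × 9.6% + 3,339 × £2.40 = £31,166.49.
Total = £8,598.23 + £31,166.49 = £39,764.72.

£39,764.72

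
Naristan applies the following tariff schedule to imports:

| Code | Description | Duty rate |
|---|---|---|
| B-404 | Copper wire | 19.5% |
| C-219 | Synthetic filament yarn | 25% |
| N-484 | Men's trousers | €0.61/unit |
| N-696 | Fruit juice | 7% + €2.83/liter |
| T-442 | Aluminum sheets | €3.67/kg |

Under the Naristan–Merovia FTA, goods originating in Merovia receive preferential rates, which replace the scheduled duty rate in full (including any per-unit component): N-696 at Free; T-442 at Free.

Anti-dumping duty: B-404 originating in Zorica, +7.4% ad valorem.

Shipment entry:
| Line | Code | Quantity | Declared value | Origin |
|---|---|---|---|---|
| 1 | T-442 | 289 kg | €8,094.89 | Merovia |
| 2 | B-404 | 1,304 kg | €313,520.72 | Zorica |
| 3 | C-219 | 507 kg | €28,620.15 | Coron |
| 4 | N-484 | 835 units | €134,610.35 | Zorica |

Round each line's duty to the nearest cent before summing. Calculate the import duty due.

€92,001.46

Line 1 (T-442, Merovia, 289 kg, €8,094.89):
Base rate for T-442 is €3.67/kg.
Origin Merovia qualifies under the Naristan–Merovia agreement and T-442 is covered: preferential rate Free applies instead.
Duty = €8,094.89 × 0% = €0.00.
Line 2 (B-404, Zorica, 1,304 kg, €313,520.72):
Base rate for B-404 is 19.5%.
Additional duty on B-404 from Zorica: +7.4%. Applied ad valorem rate: 19.5% + 7.4% = 26.9%.
Duty = €313,520.72 × 26.9% = €84,337.07.
Line 3 (C-219, Coron, 507 kg, €28,620.15):
Base rate for C-219 is 25%.
Duty = €28,620.15 × 25% = €7,155.04.
Line 4 (N-484, Zorica, 835 units, €134,610.35):
Base rate for N-484 is €0.61/unit.
Duty = 835 × €0.61 = €509.35.
Total = €0.00 + €84,337.07 + €7,155.04 + €509.35 = €92,001.46.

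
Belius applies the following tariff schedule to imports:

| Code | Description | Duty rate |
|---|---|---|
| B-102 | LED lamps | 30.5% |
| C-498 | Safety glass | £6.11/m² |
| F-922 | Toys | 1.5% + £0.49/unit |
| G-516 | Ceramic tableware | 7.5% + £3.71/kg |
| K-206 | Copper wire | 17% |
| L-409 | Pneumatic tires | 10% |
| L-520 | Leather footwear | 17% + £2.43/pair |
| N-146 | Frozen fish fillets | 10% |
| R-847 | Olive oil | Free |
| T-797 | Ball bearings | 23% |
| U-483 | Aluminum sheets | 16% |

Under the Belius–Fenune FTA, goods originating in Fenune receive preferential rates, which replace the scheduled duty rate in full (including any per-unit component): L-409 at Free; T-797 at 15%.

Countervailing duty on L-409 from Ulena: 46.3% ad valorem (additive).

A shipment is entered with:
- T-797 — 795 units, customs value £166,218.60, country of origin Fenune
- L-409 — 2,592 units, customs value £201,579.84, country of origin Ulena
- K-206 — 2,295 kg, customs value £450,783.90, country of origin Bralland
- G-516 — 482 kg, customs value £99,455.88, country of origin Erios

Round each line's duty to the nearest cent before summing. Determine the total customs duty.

£224,302.91

Line 1 (T-797, Fenune, 795 units, £166,218.60):
Base rate for T-797 is 23%.
Origin Fenune qualifies under the Belius–Fenune agreement and T-797 is covered: preferential rate 15% applies instead.
Duty = £166,218.60 × 15% = £24,932.79.
Line 2 (L-409, Ulena, 2,592 units, £201,579.84):
Base rate for L-409 is 10%.
L-409 has an FTA preferential rate, but origin Ulena is not Fenune; base rate stands.
Additional duty on L-409 from Ulena: +46.3%. Applied ad valorem rate: 10% + 46.3% = 56.3%.
Duty = £201,579.84 × 56.3% = £113,489.45.
Line 3 (K-206, Bralland, 2,295 kg, £450,783.90):
Base rate for K-206 is 17%.
Duty = £450,783.90 × 17% = £76,633.26.
Line 4 (G-516, Erios, 482 kg, £99,455.88):
Base rate for G-516 is 7.5% + £3.71/kg.
Duty = £99,455.88 × 7.5% + 482 × £3.71 = £9,247.41.
Total = £24,932.79 + £113,489.45 + £76,633.26 + £9,247.41 = £224,302.91.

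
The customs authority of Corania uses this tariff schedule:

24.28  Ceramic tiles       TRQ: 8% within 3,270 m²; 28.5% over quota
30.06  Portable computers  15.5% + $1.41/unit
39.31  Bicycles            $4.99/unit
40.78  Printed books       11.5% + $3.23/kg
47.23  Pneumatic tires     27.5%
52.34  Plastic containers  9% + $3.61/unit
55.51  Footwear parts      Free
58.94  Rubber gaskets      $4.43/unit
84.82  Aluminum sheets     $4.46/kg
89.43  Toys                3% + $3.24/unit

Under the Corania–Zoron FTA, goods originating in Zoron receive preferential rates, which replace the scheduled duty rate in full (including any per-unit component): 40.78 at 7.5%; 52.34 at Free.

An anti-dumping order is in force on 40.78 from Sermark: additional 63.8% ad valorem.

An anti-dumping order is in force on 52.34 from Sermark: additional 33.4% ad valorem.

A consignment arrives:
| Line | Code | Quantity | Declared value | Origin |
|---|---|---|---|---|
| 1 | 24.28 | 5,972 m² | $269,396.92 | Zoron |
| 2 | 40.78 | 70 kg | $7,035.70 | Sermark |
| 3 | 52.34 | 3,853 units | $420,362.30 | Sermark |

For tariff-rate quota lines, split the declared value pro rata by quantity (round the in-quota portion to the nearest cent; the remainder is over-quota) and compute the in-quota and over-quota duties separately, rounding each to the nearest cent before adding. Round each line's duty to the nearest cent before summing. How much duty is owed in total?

$244,205.57

Line 1 (24.28, Zoron, 5,972 m², $269,396.92):
Code 24.28 is under a tariff-rate quota (threshold 3,270 m²). In-quota: 3,270 m² at 8%; over-quota: 2,702 m² at 28.5%.
Pro-rata value split: in-quota = $269,396.92 × 3,270/5,972 = $147,509.70; over-quota = $269,396.92 − $147,509.70 = $121,887.22.
In-quota duty = $147,509.70 × 8% = $11,800.78. Over-quota duty = $121,887.22 × 28.5% = $34,737.86.
Line duty = $11,800.78 + $34,737.86 = $46,538.64.
Line 2 (40.78, Sermark, 70 kg, $7,035.70):
Base rate for 40.78 is 11.5% + $3.23/kg.
40.78 has an FTA preferential rate, but origin Sermark is not Zoron; base rate stands.
Additional duty on 40.78 from Sermark: +63.8%. Applied ad valorem rate: 11.5% + 63.8% = 75.3%.
Duty = $7,035.70 × 75.3% + 70 × $3.23 = $5,523.98.
Line 3 (52.34, Sermark, 3,853 units, $420,362.30):
Base rate for 52.34 is 9% + $3.61/unit.
52.34 has an FTA preferential rate, but origin Sermark is not Zoron; base rate stands.
Additional duty on 52.34 from Sermark: +33.4%. Applied ad valorem rate: 9% + 33.4% = 42.4%.
Duty = $420,362.30 × 42.4% + 3,853 × $3.61 = $192,142.95.
Total = $46,538.64 + $5,523.98 + $192,142.95 = $244,205.57.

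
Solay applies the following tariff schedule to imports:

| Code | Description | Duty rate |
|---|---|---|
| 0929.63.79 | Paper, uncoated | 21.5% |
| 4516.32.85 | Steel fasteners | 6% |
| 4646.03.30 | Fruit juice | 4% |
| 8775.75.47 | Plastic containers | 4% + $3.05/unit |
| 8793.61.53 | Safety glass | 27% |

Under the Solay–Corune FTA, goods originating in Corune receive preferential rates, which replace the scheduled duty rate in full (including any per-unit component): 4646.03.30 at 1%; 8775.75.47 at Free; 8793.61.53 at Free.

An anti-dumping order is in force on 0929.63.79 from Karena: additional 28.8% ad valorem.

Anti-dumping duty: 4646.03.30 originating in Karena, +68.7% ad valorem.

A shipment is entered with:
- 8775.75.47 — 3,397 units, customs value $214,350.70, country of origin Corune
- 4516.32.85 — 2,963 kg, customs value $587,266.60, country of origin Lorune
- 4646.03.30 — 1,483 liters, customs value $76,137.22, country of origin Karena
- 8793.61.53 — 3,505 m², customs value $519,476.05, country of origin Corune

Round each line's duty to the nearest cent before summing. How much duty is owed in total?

$90,587.76

Line 1 (8775.75.47, Corune, 3,397 units, $214,350.70):
Base rate for 8775.75.47 is 4% + $3.05/unit.
Origin Corune qualifies under the Solay–Corune agreement and 8775.75.47 is covered: preferential rate Free applies instead.
Duty = $214,350.70 × 0% = $0.00.
Line 2 (4516.32.85, Lorune, 2,963 kg, $587,266.60):
Base rate for 4516.32.85 is 6%.
Duty = $587,266.60 × 6% = $35,236.00.
Line 3 (4646.03.30, Karena, 1,483 liters, $76,137.22):
Base rate for 4646.03.30 is 4%.
4646.03.30 has an FTA preferential rate, but origin Karena is not Corune; base rate stands.
Additional duty on 4646.03.30 from Karena: +68.7%. Applied ad valorem rate: 4% + 68.7% = 72.7%.
Duty = $76,137.22 × 72.7% = $55,351.76.
Line 4 (8793.61.53, Corune, 3,505 m², $519,476.05):
Base rate for 8793.61.53 is 27%.
Origin Corune qualifies under the Solay–Corune agreement and 8793.61.53 is covered: preferential rate Free applies instead.
Duty = $519,476.05 × 0% = $0.00.
Total = $0.00 + $35,236.00 + $55,351.76 + $0.00 = $90,587.76.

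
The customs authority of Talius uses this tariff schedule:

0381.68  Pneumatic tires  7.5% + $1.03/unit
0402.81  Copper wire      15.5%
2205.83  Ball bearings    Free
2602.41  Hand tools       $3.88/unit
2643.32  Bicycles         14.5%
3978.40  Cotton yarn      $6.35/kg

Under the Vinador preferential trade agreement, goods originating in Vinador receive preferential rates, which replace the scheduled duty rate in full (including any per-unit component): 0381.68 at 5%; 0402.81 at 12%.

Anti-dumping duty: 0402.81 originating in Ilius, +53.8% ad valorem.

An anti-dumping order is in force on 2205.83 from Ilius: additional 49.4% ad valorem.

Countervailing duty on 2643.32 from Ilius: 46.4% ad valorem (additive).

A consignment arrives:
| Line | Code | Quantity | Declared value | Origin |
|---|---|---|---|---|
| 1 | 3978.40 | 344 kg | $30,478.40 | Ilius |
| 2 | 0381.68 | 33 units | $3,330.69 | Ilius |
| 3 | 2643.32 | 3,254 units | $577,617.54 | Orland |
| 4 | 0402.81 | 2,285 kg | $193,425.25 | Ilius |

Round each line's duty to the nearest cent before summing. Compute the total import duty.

$220,266.43

Line 1 (3978.40, Ilius, 344 kg, $30,478.40):
Base rate for 3978.40 is $6.35/kg.
Duty = 344 × $6.35 = $2,184.40.
Line 2 (0381.68, Ilius, 33 units, $3,330.69):
Base rate for 0381.68 is 7.5% + $1.03/unit.
0381.68 has an FTA preferential rate, but origin Ilius is not Vinador; base rate stands.
Duty = $3,330.69 × 7.5% + 33 × $1.03 = $283.79.
Line 3 (2643.32, Orland, 3,254 units, $577,617.54):
Base rate for 2643.32 is 14.5%.
The additional-duty order on 2643.32 targets Ilius, not Orland; it does not apply.
Duty = $577,617.54 × 14.5% = $83,754.54.
Line 4 (0402.81, Ilius, 2,285 kg, $193,425.25):
Base rate for 0402.81 is 15.5%.
0402.81 has an FTA preferential rate, but origin Ilius is not Vinador; base rate stands.
Additional duty on 0402.81 from Ilius: +53.8%. Applied ad valorem rate: 15.5% + 53.8% = 69.3%.
Duty = $193,425.25 × 69.3% = $134,043.70.
Total = $2,184.40 + $283.79 + $83,754.54 + $134,043.70 = $220,266.43.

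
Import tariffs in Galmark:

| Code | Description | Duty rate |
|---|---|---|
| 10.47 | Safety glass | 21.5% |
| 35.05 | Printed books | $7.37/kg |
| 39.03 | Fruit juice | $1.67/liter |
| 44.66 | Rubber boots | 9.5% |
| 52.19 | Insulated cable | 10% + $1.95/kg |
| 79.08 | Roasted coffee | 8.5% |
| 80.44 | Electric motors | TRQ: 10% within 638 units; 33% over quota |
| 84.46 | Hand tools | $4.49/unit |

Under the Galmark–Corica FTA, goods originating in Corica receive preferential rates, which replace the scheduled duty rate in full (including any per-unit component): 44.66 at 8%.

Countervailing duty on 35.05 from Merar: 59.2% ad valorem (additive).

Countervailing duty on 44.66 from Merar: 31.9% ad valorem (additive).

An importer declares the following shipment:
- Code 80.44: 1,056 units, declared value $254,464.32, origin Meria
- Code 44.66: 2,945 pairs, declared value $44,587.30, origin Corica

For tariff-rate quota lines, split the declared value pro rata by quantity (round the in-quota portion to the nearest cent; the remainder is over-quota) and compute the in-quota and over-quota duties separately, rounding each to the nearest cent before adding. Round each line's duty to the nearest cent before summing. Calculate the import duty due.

$52,180.27

Line 1 (80.44, Meria, 1,056 units, $254,464.32):
Code 80.44 is under a tariff-rate quota (threshold 638 units). In-quota: 638 units at 10%; over-quota: 418 units at 33%.
Pro-rata value split: in-quota = $254,464.32 × 638/1,056 = $153,738.86; over-quota = $254,464.32 − $153,738.86 = $100,725.46.
In-quota duty = $153,738.86 × 10% = $15,373.89. Over-quota duty = $100,725.46 × 33% = $33,239.40.
Line duty = $15,373.89 + $33,239.40 = $48,613.29.
Line 2 (44.66, Corica, 2,945 pairs, $44,587.30):
Base rate for 44.66 is 9.5%.
Origin Corica qualifies under the Galmark–Corica agreement and 44.66 is covered: preferential rate 8% applies instead.
The additional-duty order on 44.66 targets Merar, not Corica; it does not apply.
Duty = $44,587.30 × 8% = $3,566.98.
Total = $48,613.29 + $3,566.98 = $52,180.27.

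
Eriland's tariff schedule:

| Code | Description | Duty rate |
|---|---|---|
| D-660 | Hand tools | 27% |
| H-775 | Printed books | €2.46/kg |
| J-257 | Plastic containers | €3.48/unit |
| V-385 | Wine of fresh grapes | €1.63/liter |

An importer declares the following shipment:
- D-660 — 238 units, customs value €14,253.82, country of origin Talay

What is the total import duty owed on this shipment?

€3,848.53

Line 1 (D-660, Talay, 238 units, €14,253.82):
Base rate for D-660 is 27%.
Duty = €14,253.82 × 27% = €3,848.53.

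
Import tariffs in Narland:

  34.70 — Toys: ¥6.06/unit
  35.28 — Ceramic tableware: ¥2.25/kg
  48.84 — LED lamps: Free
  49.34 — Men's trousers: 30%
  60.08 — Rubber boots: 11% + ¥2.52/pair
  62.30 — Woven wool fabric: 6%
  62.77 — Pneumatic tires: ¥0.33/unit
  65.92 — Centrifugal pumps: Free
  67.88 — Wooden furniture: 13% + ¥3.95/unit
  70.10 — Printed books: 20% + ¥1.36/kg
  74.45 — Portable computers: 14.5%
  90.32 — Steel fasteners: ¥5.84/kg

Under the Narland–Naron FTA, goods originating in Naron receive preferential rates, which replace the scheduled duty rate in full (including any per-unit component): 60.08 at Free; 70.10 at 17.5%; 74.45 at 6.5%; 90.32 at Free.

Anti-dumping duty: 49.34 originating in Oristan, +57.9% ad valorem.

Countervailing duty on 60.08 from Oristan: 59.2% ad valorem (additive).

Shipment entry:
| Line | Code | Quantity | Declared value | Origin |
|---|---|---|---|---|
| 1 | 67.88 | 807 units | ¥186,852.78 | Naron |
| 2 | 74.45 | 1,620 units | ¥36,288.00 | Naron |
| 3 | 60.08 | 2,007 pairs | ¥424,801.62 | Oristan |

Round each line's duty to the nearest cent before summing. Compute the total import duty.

¥333,105.61

Line 1 (67.88, Naron, 807 units, ¥186,852.78):
Base rate for 67.88 is 13% + ¥3.95/unit.
Origin Naron is the FTA partner but 67.88 is not on the preference list; base rate stands.
Duty = ¥186,852.78 × 13% + 807 × ¥3.95 = ¥27,478.51.
Line 2 (74.45, Naron, 1,620 units, ¥36,288.00):
Base rate for 74.45 is 14.5%.
Origin Naron qualifies under the Narland–Naron agreement and 74.45 is covered: preferential rate 6.5% applies instead.
Duty = ¥36,288.00 × 6.5% = ¥2,358.72.
Line 3 (60.08, Oristan, 2,007 pairs, ¥424,801.62):
Base rate for 60.08 is 11% + ¥2.52/pair.
60.08 has an FTA preferential rate, but origin Oristan is not Naron; base rate stands.
Additional duty on 60.08 from Oristan: +59.2%. Applied ad valorem rate: 11% + 59.2% = 70.2%.
Duty = ¥424,801.62 × 70.2% + 2,007 × ¥2.52 = ¥303,268.38.
Total = ¥27,478.51 + ¥2,358.72 + ¥303,268.38 = ¥333,105.61.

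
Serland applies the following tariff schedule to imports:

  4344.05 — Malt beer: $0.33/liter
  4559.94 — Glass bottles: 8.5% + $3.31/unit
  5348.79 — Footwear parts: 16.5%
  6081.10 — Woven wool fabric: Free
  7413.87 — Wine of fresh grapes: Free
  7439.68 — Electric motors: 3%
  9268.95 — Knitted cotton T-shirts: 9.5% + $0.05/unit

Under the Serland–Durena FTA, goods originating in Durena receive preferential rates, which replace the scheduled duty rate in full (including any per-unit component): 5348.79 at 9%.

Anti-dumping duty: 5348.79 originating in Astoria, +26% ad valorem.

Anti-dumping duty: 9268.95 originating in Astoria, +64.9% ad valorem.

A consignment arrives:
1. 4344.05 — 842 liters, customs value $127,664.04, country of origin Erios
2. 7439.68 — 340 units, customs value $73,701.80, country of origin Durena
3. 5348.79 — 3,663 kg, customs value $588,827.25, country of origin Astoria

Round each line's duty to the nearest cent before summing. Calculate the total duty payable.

Line 1 (4344.05, Erios, 842 liters, $127,664.04):
Base rate for 4344.05 is $0.33/liter.
Duty = 842 × $0.33 = $277.86.
Line 2 (7439.68, Durena, 340 units, $73,701.80):
Base rate for 7439.68 is 3%.
Origin Durena is the FTA partner but 7439.68 is not on the preference list; base rate stands.
Duty = $73,701.80 × 3% = $2,211.05.
Line 3 (5348.79, Astoria, 3,663 kg, $588,827.25):
Base rate for 5348.79 is 16.5%.
5348.79 has an FTA preferential rate, but origin Astoria is not Durena; base rate stands.
Additional duty on 5348.79 from Astoria: +26%. Applied ad valorem rate: 16.5% + 26% = 42.5%.
Duty = $588,827.25 × 42.5% = $250,251.58.
Total = $277.86 + $2,211.05 + $250,251.58 = $252,740.49.

$252,740.49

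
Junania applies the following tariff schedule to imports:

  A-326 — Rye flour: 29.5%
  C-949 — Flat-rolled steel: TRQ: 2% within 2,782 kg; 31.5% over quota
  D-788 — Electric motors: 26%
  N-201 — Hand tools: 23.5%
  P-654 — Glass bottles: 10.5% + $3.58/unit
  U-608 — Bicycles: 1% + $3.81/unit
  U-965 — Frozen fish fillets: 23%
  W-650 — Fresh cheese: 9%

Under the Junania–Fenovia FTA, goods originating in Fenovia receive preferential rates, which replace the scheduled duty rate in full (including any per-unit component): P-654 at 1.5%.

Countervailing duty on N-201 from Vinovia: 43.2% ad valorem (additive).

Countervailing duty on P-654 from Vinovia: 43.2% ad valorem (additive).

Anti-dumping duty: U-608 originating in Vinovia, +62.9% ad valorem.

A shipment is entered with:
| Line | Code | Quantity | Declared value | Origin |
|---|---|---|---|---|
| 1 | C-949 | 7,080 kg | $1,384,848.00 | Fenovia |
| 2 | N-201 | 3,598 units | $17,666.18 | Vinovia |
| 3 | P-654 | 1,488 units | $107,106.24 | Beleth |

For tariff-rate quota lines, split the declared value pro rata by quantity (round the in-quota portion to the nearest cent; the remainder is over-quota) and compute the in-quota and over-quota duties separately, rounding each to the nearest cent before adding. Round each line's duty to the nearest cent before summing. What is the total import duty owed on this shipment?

Line 1 (C-949, Fenovia, 7,080 kg, $1,384,848.00):
Code C-949 is under a tariff-rate quota (threshold 2,782 kg). In-quota: 2,782 kg at 2%; over-quota: 4,298 kg at 31.5%.
Pro-rata value split: in-quota = $1,384,848.00 × 2,782/7,080 = $544,159.20; over-quota = $1,384,848.00 − $544,159.20 = $840,688.80.
In-quota duty = $544,159.20 × 2% = $10,883.18. Over-quota duty = $840,688.80 × 31.5% = $264,816.97.
Line duty = $10,883.18 + $264,816.97 = $275,700.15.
Line 2 (N-201, Vinovia, 3,598 units, $17,666.18):
Base rate for N-201 is 23.5%.
Additional duty on N-201 from Vinovia: +43.2%. Applied ad valorem rate: 23.5% + 43.2% = 66.7%.
Duty = $17,666.18 × 66.7% = $11,783.34.
Line 3 (P-654, Beleth, 1,488 units, $107,106.24):
Base rate for P-654 is 10.5% + $3.58/unit.
P-654 has an FTA preferential rate, but origin Beleth is not Fenovia; base rate stands.
The additional-duty order on P-654 targets Vinovia, not Beleth; it does not apply.
Duty = $107,106.24 × 10.5% + 1,488 × $3.58 = $16,573.20.
Total = $275,700.15 + $11,783.34 + $16,573.20 = $304,056.69.

$304,056.69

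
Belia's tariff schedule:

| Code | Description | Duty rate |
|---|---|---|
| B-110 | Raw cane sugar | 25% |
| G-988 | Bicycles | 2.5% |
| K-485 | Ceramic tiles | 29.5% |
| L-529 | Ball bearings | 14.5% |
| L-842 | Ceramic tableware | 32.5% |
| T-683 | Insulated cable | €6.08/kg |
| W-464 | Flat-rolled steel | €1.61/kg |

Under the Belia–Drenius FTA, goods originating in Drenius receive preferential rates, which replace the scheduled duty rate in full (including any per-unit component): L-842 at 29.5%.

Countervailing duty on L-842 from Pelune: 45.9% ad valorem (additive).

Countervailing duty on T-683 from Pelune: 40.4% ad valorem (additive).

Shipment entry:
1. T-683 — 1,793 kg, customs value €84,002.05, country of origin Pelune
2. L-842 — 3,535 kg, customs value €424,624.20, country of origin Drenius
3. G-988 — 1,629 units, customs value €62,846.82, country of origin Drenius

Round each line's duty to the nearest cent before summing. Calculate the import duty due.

Line 1 (T-683, Pelune, 1,793 kg, €84,002.05):
Base rate for T-683 is €6.08/kg.
Additional duty on T-683 from Pelune: +40.4% ad valorem. Applied ad valorem rate = 40.4%.
Duty = €84,002.05 × 40.4% + 1,793 × €6.08 = €44,838.27.
Line 2 (L-842, Drenius, 3,535 kg, €424,624.20):
Base rate for L-842 is 32.5%.
Origin Drenius qualifies under the Belia–Drenius agreement and L-842 is covered: preferential rate 29.5% applies instead.
The additional-duty order on L-842 targets Pelune, not Drenius; it does not apply.
Duty = €424,624.20 × 29.5% = €125,264.14.
Line 3 (G-988, Drenius, 1,629 units, €62,846.82):
Base rate for G-988 is 2.5%.
Origin Drenius is the FTA partner but G-988 is not on the preference list; base rate stands.
Duty = €62,846.82 × 2.5% = €1,571.17.
Total = €44,838.27 + €125,264.14 + €1,571.17 = €171,673.58.

€171,673.58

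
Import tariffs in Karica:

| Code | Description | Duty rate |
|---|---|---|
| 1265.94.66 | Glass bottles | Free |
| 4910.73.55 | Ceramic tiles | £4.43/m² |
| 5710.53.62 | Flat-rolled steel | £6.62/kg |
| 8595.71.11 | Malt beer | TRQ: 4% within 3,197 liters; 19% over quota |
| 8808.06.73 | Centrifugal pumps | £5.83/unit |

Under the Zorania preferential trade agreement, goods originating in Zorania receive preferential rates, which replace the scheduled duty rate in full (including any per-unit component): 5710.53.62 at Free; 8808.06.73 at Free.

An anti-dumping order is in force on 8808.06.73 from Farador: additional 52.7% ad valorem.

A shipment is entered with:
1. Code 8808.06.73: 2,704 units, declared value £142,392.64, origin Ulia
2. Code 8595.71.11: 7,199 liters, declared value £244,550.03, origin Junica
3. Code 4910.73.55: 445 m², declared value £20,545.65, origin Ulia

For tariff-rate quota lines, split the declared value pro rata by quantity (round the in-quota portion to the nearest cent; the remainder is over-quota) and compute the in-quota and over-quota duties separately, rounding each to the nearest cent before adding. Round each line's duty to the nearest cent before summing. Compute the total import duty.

£47,909.86

Line 1 (8808.06.73, Ulia, 2,704 units, £142,392.64):
Base rate for 8808.06.73 is £5.83/unit.
8808.06.73 has an FTA preferential rate, but origin Ulia is not Zorania; base rate stands.
The additional-duty order on 8808.06.73 targets Farador, not Ulia; it does not apply.
Duty = 2,704 × £5.83 = £15,764.32.
Line 2 (8595.71.11, Junica, 7,199 liters, £244,550.03):
Code 8595.71.11 is under a tariff-rate quota (threshold 3,197 liters). In-quota: 3,197 liters at 4%; over-quota: 4,002 liters at 19%.
Pro-rata value split: in-quota = £244,550.03 × 3,197/7,199 = £108,602.09; over-quota = £244,550.03 − £108,602.09 = £135,947.94.
In-quota duty = £108,602.09 × 4% = £4,344.08. Over-quota duty = £135,947.94 × 19% = £25,830.11.
Line duty = £4,344.08 + £25,830.11 = £30,174.19.
Line 3 (4910.73.55, Ulia, 445 m², £20,545.65):
Base rate for 4910.73.55 is £4.43/m².
Duty = 445 × £4.43 = £1,971.35.
Total = £15,764.32 + £30,174.19 + £1,971.35 = £47,909.86.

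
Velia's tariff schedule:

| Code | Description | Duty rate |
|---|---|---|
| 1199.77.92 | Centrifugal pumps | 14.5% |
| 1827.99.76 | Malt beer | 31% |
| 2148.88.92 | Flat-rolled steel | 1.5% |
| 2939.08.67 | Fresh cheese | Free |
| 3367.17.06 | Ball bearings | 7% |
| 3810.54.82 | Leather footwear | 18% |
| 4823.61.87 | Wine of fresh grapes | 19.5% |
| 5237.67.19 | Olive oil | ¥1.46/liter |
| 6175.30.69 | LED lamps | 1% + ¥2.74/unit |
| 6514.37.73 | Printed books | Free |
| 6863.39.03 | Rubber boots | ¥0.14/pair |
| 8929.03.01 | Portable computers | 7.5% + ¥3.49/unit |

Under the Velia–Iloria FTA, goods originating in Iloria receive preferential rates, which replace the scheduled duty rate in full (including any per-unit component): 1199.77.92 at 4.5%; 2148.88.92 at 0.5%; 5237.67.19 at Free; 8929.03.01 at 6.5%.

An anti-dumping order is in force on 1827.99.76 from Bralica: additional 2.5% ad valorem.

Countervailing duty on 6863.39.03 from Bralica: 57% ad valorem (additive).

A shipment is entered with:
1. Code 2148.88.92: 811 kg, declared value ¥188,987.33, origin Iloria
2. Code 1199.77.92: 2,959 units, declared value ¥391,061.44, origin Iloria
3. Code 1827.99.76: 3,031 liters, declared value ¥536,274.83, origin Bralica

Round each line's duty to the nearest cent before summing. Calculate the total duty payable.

Line 1 (2148.88.92, Iloria, 811 kg, ¥188,987.33):
Base rate for 2148.88.92 is 1.5%.
Origin Iloria qualifies under the Velia–Iloria agreement and 2148.88.92 is covered: preferential rate 0.5% applies instead.
Duty = ¥188,987.33 × 0.5% = ¥944.94.
Line 2 (1199.77.92, Iloria, 2,959 units, ¥391,061.44):
Base rate for 1199.77.92 is 14.5%.
Origin Iloria qualifies under the Velia–Iloria agreement and 1199.77.92 is covered: preferential rate 4.5% applies instead.
Duty = ¥391,061.44 × 4.5% = ¥17,597.76.
Line 3 (1827.99.76, Bralica, 3,031 liters, ¥536,274.83):
Base rate for 1827.99.76 is 31%.
Additional duty on 1827.99.76 from Bralica: +2.5%. Applied ad valorem rate: 31% + 2.5% = 33.5%.
Duty = ¥536,274.83 × 33.5% = ¥179,652.07.
Total = ¥944.94 + ¥17,597.76 + ¥179,652.07 = ¥198,194.77.

¥198,194.77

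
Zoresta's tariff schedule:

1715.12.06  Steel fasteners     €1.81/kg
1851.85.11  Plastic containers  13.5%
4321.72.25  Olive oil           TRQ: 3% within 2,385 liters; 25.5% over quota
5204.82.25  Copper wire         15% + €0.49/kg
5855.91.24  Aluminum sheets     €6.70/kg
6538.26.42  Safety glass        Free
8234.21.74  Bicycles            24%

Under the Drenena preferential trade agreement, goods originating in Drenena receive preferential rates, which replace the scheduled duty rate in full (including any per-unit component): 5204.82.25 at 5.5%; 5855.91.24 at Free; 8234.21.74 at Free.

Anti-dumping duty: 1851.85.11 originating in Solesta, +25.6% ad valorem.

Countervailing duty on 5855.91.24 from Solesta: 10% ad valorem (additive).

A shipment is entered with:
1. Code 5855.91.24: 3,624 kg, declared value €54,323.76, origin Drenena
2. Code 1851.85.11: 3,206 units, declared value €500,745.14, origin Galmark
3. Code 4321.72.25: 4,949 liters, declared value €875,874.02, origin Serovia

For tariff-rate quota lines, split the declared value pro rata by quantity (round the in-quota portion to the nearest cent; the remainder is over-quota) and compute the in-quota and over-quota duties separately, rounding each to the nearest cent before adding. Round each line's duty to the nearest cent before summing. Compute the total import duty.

Line 1 (5855.91.24, Drenena, 3,624 kg, €54,323.76):
Base rate for 5855.91.24 is €6.70/kg.
Origin Drenena qualifies under the Zoresta–Drenena agreement and 5855.91.24 is covered: preferential rate Free applies instead.
The additional-duty order on 5855.91.24 targets Solesta, not Drenena; it does not apply.
Duty = €54,323.76 × 0% = €0.00.
Line 2 (1851.85.11, Galmark, 3,206 units, €500,745.14):
Base rate for 1851.85.11 is 13.5%.
The additional-duty order on 1851.85.11 targets Solesta, not Galmark; it does not apply.
Duty = €500,745.14 × 13.5% = €67,600.59.
Line 3 (4321.72.25, Serovia, 4,949 liters, €875,874.02):
Code 4321.72.25 is under a tariff-rate quota (threshold 2,385 liters). In-quota: 2,385 liters at 3%; over-quota: 2,564 liters at 25.5%.
Pro-rata value split: in-quota = €875,874.02 × 2,385/4,949 = €422,097.30; over-quota = €875,874.02 − €422,097.30 = €453,776.72.
In-quota duty = €422,097.30 × 3% = €12,662.92. Over-quota duty = €453,776.72 × 25.5% = €115,713.06.
Line duty = €12,662.92 + €115,713.06 = €128,375.98.
Total = €0.00 + €67,600.59 + €128,375.98 = €195,976.57.

€195,976.57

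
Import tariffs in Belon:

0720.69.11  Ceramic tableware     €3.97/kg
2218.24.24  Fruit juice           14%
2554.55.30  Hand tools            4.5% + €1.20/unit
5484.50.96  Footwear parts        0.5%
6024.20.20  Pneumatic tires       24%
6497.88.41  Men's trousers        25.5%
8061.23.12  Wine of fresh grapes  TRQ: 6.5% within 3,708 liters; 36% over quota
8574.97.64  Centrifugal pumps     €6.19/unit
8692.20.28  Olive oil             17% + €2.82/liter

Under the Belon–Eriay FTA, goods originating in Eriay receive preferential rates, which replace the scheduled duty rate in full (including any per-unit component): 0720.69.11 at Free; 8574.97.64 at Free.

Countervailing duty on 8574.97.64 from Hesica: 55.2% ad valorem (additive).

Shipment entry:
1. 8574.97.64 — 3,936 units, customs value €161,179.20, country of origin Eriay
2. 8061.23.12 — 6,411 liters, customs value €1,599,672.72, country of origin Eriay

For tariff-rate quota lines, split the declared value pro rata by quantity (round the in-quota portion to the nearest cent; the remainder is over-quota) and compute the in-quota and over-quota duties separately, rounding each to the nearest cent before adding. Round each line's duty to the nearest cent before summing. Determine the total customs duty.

Line 1 (8574.97.64, Eriay, 3,936 units, €161,179.20):
Base rate for 8574.97.64 is €6.19/unit.
Origin Eriay qualifies under the Belon–Eriay agreement and 8574.97.64 is covered: preferential rate Free applies instead.
The additional-duty order on 8574.97.64 targets Hesica, not Eriay; it does not apply.
Duty = €161,179.20 × 0% = €0.00.
Line 2 (8061.23.12, Eriay, 6,411 liters, €1,599,672.72):
Code 8061.23.12 is under a tariff-rate quota (threshold 3,708 liters). In-quota: 3,708 liters at 6.5%; over-quota: 2,703 liters at 36%.
Pro-rata value split: in-quota = €1,599,672.72 × 3,708/6,411 = €925,220.16; over-quota = €1,599,672.72 − €925,220.16 = €674,452.56.
In-quota duty = €925,220.16 × 6.5% = €60,139.31. Over-quota duty = €674,452.56 × 36% = €242,802.92.
Line duty = €60,139.31 + €242,802.92 = €302,942.23.
Total = €0.00 + €302,942.23 = €302,942.23.

€302,942.23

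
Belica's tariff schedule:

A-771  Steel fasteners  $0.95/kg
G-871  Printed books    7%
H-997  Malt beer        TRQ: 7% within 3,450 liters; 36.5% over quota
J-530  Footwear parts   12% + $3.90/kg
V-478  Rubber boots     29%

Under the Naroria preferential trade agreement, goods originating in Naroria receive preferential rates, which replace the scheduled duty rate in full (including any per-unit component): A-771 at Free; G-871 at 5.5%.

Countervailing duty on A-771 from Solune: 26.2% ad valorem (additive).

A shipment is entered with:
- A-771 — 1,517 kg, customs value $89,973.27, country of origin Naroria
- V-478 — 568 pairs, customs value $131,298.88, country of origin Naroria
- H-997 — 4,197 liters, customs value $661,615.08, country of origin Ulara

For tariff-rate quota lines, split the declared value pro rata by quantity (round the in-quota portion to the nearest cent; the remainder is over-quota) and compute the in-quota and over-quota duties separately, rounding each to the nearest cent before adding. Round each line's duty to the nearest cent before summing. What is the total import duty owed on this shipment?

Line 1 (A-771, Naroria, 1,517 kg, $89,973.27):
Base rate for A-771 is $0.95/kg.
Origin Naroria qualifies under the Belica–Naroria agreement and A-771 is covered: preferential rate Free applies instead.
The additional-duty order on A-771 targets Solune, not Naroria; it does not apply.
Duty = $89,973.27 × 0% = $0.00.
Line 2 (V-478, Naroria, 568 pairs, $131,298.88):
Base rate for V-478 is 29%.
Origin Naroria is the FTA partner but V-478 is not on the preference list; base rate stands.
Duty = $131,298.88 × 29% = $38,076.68.
Line 3 (H-997, Ulara, 4,197 liters, $661,615.08):
Code H-997 is under a tariff-rate quota (threshold 3,450 liters). In-quota: 3,450 liters at 7%; over-quota: 747 liters at 36.5%.
Pro-rata value split: in-quota = $661,615.08 × 3,450/4,197 = $543,858.00; over-quota = $661,615.08 − $543,858.00 = $117,757.08.
In-quota duty = $543,858.00 × 7% = $38,070.06. Over-quota duty = $117,757.08 × 36.5% = $42,981.33.
Line duty = $38,070.06 + $42,981.33 = $81,051.39.
Total = $0.00 + $38,076.68 + $81,051.39 = $119,128.07.

$119,128.07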